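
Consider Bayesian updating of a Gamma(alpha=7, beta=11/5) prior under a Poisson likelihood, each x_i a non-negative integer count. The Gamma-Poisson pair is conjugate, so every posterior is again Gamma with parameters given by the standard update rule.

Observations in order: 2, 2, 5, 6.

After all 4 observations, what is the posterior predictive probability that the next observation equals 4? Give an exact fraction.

2552100728802655194973335299297748953125/14549062994365753091576512808217653280768

obs 1: x=2 → posterior Gamma(9, 16/5)
obs 2: x=2 → posterior Gamma(11, 21/5)
obs 3: x=5 → posterior Gamma(16, 26/5)
obs 4: x=6 → posterior Gamma(22, 31/5)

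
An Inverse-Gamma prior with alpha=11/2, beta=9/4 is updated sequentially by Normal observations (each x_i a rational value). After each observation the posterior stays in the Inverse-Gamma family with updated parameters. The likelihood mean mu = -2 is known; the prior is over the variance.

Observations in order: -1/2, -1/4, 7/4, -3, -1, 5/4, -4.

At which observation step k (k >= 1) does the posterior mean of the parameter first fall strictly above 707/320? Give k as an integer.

obs 1: x=-1/2 → posterior Inverse-Gamma(6, 27/8)
obs 2: x=-1/4 → posterior Inverse-Gamma(13/2, 157/32)
obs 3: x=7/4 → posterior Inverse-Gamma(7, 191/16)
obs 4: x=-3 → posterior Inverse-Gamma(15/2, 199/16)
obs 5: x=-1 → posterior Inverse-Gamma(8, 207/16)
obs 6: x=5/4 → posterior Inverse-Gamma(17/2, 583/32)
obs 7: x=-4 → posterior Inverse-Gamma(9, 647/32)

k = 6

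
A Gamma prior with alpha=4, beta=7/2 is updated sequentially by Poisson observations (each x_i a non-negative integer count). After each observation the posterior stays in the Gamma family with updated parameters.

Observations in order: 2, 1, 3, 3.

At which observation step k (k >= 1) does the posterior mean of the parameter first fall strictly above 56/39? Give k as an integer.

obs 1: x=2 → posterior Gamma(6, 9/2)
obs 2: x=1 → posterior Gamma(7, 11/2)
obs 3: x=3 → posterior Gamma(10, 13/2)
obs 4: x=3 → posterior Gamma(13, 15/2)

k = 3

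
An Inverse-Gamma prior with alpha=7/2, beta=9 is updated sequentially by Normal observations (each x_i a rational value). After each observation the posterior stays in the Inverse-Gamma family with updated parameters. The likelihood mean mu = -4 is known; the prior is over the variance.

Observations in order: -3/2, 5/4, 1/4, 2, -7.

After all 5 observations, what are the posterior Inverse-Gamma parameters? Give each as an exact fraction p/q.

alpha=6, beta=919/16

obs 1: x=-3/2 → posterior Inverse-Gamma(4, 97/8)
obs 2: x=5/4 → posterior Inverse-Gamma(9/2, 829/32)
obs 3: x=1/4 → posterior Inverse-Gamma(5, 559/16)
obs 4: x=2 → posterior Inverse-Gamma(11/2, 847/16)
obs 5: x=-7 → posterior Inverse-Gamma(6, 919/16)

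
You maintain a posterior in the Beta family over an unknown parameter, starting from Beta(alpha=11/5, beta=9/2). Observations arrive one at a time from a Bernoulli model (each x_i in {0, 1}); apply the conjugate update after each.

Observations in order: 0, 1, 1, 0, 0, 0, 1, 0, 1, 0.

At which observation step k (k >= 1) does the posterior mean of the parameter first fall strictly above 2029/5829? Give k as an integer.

obs 1: x=0 → posterior Beta(11/5, 11/2)
obs 2: x=1 → posterior Beta(16/5, 11/2)
obs 3: x=1 → posterior Beta(21/5, 11/2)
obs 4: x=0 → posterior Beta(21/5, 13/2)
obs 5: x=0 → posterior Beta(21/5, 15/2)
obs 6: x=0 → posterior Beta(21/5, 17/2)
obs 7: x=1 → posterior Beta(26/5, 17/2)
obs 8: x=0 → posterior Beta(26/5, 19/2)
obs 9: x=1 → posterior Beta(31/5, 19/2)
obs 10: x=0 → posterior Beta(31/5, 21/2)

k = 2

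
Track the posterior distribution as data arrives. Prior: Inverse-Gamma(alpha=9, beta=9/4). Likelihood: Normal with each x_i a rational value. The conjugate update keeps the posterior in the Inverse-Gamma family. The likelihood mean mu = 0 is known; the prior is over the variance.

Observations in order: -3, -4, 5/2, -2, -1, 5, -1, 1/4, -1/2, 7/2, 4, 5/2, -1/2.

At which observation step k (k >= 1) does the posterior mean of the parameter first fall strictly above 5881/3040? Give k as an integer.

obs 1: x=-3 → posterior Inverse-Gamma(19/2, 27/4)
obs 2: x=-4 → posterior Inverse-Gamma(10, 59/4)
obs 3: x=5/2 → posterior Inverse-Gamma(21/2, 143/8)
obs 4: x=-2 → posterior Inverse-Gamma(11, 159/8)
obs 5: x=-1 → posterior Inverse-Gamma(23/2, 163/8)
obs 6: x=5 → posterior Inverse-Gamma(12, 263/8)
obs 7: x=-1 → posterior Inverse-Gamma(25/2, 267/8)
obs 8: x=1/4 → posterior Inverse-Gamma(13, 1069/32)
obs 9: x=-1/2 → posterior Inverse-Gamma(27/2, 1073/32)
obs 10: x=7/2 → posterior Inverse-Gamma(14, 1269/32)
obs 11: x=4 → posterior Inverse-Gamma(29/2, 1525/32)
obs 12: x=5/2 → posterior Inverse-Gamma(15, 1625/32)
obs 13: x=-1/2 → posterior Inverse-Gamma(31/2, 1629/32)

k = 4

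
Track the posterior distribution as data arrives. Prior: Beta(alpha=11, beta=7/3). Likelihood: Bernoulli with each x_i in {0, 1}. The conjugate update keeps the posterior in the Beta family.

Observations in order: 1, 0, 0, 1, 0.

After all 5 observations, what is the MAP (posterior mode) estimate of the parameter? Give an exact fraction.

obs 1: x=1 → posterior Beta(12, 7/3)
obs 2: x=0 → posterior Beta(12, 10/3)
obs 3: x=0 → posterior Beta(12, 13/3)
obs 4: x=1 → posterior Beta(13, 13/3)
obs 5: x=0 → posterior Beta(13, 16/3)

36/49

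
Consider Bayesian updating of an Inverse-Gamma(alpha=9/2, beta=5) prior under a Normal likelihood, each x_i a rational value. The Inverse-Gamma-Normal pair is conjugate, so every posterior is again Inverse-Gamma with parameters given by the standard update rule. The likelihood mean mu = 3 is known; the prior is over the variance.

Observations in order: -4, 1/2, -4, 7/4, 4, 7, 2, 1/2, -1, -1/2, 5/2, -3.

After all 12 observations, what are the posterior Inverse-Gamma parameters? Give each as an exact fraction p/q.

alpha=21/2, beta=3273/32

obs 1: x=-4 → posterior Inverse-Gamma(5, 59/2)
obs 2: x=1/2 → posterior Inverse-Gamma(11/2, 261/8)
obs 3: x=-4 → posterior Inverse-Gamma(6, 457/8)
obs 4: x=7/4 → posterior Inverse-Gamma(13/2, 1853/32)
obs 5: x=4 → posterior Inverse-Gamma(7, 1869/32)
obs 6: x=7 → posterior Inverse-Gamma(15/2, 2125/32)
obs 7: x=2 → posterior Inverse-Gamma(8, 2141/32)
obs 8: x=1/2 → posterior Inverse-Gamma(17/2, 2241/32)
obs 9: x=-1 → posterior Inverse-Gamma(9, 2497/32)
obs 10: x=-1/2 → posterior Inverse-Gamma(19/2, 2693/32)
obs 11: x=5/2 → posterior Inverse-Gamma(10, 2697/32)
obs 12: x=-3 → posterior Inverse-Gamma(21/2, 3273/32)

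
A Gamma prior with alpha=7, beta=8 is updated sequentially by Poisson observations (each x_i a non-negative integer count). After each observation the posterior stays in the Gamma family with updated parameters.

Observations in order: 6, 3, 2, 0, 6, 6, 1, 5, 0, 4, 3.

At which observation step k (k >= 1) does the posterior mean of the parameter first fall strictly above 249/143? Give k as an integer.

k = 5

obs 1: x=6 → posterior Gamma(13, 9)
obs 2: x=3 → posterior Gamma(16, 10)
obs 3: x=2 → posterior Gamma(18, 11)
obs 4: x=0 → posterior Gamma(18, 12)
obs 5: x=6 → posterior Gamma(24, 13)
obs 6: x=6 → posterior Gamma(30, 14)
obs 7: x=1 → posterior Gamma(31, 15)
obs 8: x=5 → posterior Gamma(36, 16)
obs 9: x=0 → posterior Gamma(36, 17)
obs 10: x=4 → posterior Gamma(40, 18)
obs 11: x=3 → posterior Gamma(43, 19)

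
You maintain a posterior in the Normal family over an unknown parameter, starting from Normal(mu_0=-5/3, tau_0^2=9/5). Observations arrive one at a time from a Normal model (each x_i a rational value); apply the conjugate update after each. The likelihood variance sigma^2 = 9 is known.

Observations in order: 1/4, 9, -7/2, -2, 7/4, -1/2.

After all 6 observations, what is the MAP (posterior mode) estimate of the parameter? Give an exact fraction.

-10/33

obs 1: x=1/4 → posterior Normal(-97/72, 3/2)
obs 2: x=9 → posterior Normal(11/84, 9/7)
obs 3: x=-7/2 → posterior Normal(-31/96, 9/8)
obs 4: x=-2 → posterior Normal(-55/108, 1)
obs 5: x=7/4 → posterior Normal(-17/60, 9/10)
obs 6: x=-1/2 → posterior Normal(-10/33, 9/11)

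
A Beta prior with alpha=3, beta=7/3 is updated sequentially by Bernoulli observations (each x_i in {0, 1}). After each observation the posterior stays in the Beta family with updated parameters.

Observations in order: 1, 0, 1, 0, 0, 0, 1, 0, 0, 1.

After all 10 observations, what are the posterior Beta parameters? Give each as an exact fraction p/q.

obs 1: x=1 → posterior Beta(4, 7/3)
obs 2: x=0 → posterior Beta(4, 10/3)
obs 3: x=1 → posterior Beta(5, 10/3)
obs 4: x=0 → posterior Beta(5, 13/3)
obs 5: x=0 → posterior Beta(5, 16/3)
obs 6: x=0 → posterior Beta(5, 19/3)
obs 7: x=1 → posterior Beta(6, 19/3)
obs 8: x=0 → posterior Beta(6, 22/3)
obs 9: x=0 → posterior Beta(6, 25/3)
obs 10: x=1 → posterior Beta(7, 25/3)

alpha=7, beta=25/3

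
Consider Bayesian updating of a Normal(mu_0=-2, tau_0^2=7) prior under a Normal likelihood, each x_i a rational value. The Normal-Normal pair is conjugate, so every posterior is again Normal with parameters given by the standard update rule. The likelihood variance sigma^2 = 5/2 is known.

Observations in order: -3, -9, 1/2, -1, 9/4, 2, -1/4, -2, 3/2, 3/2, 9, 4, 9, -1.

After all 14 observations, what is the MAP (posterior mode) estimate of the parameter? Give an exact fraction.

obs 1: x=-3 → posterior Normal(-52/19, 35/19)
obs 2: x=-9 → posterior Normal(-178/33, 35/33)
obs 3: x=1/2 → posterior Normal(-171/47, 35/47)
obs 4: x=-1 → posterior Normal(-185/61, 35/61)
obs 5: x=9/4 → posterior Normal(-307/150, 7/15)
obs 6: x=2 → posterior Normal(-251/178, 35/89)
obs 7: x=-1/4 → posterior Normal(-129/103, 35/103)
obs 8: x=-2 → posterior Normal(-157/117, 35/117)
obs 9: x=3/2 → posterior Normal(-136/131, 35/131)
obs 10: x=3/2 → posterior Normal(-23/29, 7/29)
obs 11: x=9 → posterior Normal(11/159, 35/159)
obs 12: x=4 → posterior Normal(67/173, 35/173)
obs 13: x=9 → posterior Normal(193/187, 35/187)
obs 14: x=-1 → posterior Normal(179/201, 35/201)

179/201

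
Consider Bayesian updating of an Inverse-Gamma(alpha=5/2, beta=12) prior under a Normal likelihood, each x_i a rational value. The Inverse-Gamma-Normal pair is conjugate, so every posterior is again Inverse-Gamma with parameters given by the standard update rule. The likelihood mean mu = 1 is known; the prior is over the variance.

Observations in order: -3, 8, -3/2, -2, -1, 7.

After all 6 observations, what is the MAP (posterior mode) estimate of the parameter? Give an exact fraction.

obs 1: x=-3 → posterior Inverse-Gamma(3, 20)
obs 2: x=8 → posterior Inverse-Gamma(7/2, 89/2)
obs 3: x=-3/2 → posterior Inverse-Gamma(4, 381/8)
obs 4: x=-2 → posterior Inverse-Gamma(9/2, 417/8)
obs 5: x=-1 → posterior Inverse-Gamma(5, 433/8)
obs 6: x=7 → posterior Inverse-Gamma(11/2, 577/8)

577/52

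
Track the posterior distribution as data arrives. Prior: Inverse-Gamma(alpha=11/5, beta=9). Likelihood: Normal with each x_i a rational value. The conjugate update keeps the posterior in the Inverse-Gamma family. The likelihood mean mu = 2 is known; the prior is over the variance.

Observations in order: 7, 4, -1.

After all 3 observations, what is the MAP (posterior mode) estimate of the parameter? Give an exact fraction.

280/47

obs 1: x=7 → posterior Inverse-Gamma(27/10, 43/2)
obs 2: x=4 → posterior Inverse-Gamma(16/5, 47/2)
obs 3: x=-1 → posterior Inverse-Gamma(37/10, 28)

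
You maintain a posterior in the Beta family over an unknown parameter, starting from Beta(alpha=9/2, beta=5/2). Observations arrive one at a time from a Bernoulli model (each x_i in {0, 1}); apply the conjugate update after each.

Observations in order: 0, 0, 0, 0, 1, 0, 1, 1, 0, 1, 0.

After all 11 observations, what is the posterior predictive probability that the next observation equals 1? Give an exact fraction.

17/36

obs 1: x=0 → posterior Beta(9/2, 7/2)
obs 2: x=0 → posterior Beta(9/2, 9/2)
obs 3: x=0 → posterior Beta(9/2, 11/2)
obs 4: x=0 → posterior Beta(9/2, 13/2)
obs 5: x=1 → posterior Beta(11/2, 13/2)
obs 6: x=0 → posterior Beta(11/2, 15/2)
obs 7: x=1 → posterior Beta(13/2, 15/2)
obs 8: x=1 → posterior Beta(15/2, 15/2)
obs 9: x=0 → posterior Beta(15/2, 17/2)
obs 10: x=1 → posterior Beta(17/2, 17/2)
obs 11: x=0 → posterior Beta(17/2, 19/2)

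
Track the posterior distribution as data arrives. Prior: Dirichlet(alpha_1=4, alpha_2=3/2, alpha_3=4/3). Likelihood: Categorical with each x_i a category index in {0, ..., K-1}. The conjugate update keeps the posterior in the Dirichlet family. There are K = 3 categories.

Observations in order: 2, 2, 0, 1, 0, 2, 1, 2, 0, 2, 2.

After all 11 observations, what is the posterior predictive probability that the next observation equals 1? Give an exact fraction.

21/107

obs 1: x=2 → posterior Dirichlet(4, 3/2, 7/3)
obs 2: x=2 → posterior Dirichlet(4, 3/2, 10/3)
obs 3: x=0 → posterior Dirichlet(5, 3/2, 10/3)
obs 4: x=1 → posterior Dirichlet(5, 5/2, 10/3)
obs 5: x=0 → posterior Dirichlet(6, 5/2, 10/3)
obs 6: x=2 → posterior Dirichlet(6, 5/2, 13/3)
obs 7: x=1 → posterior Dirichlet(6, 7/2, 13/3)
obs 8: x=2 → posterior Dirichlet(6, 7/2, 16/3)
obs 9: x=0 → posterior Dirichlet(7, 7/2, 16/3)
obs 10: x=2 → posterior Dirichlet(7, 7/2, 19/3)
obs 11: x=2 → posterior Dirichlet(7, 7/2, 22/3)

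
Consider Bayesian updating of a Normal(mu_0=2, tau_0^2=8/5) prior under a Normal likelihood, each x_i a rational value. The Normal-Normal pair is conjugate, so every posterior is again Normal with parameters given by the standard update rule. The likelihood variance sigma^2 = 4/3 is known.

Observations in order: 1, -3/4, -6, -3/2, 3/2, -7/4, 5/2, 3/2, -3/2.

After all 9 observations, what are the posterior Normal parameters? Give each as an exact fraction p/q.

obs 1: x=1 → posterior Normal(16/11, 8/11)
obs 2: x=-3/4 → posterior Normal(23/34, 8/17)
obs 3: x=-6 → posterior Normal(-49/46, 8/23)
obs 4: x=-3/2 → posterior Normal(-67/58, 8/29)
obs 5: x=3/2 → posterior Normal(-7/10, 8/35)
obs 6: x=-7/4 → posterior Normal(-35/41, 8/41)
obs 7: x=5/2 → posterior Normal(-20/47, 8/47)
obs 8: x=3/2 → posterior Normal(-11/53, 8/53)
obs 9: x=-3/2 → posterior Normal(-20/59, 8/59)

mu_0=-20/59, tau_0^2=8/59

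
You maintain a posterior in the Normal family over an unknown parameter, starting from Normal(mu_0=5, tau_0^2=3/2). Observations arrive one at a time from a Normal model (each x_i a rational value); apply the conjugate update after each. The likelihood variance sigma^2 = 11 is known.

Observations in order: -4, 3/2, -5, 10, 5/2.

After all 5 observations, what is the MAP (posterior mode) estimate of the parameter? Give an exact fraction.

125/37

obs 1: x=-4 → posterior Normal(98/25, 33/25)
obs 2: x=3/2 → posterior Normal(205/56, 33/28)
obs 3: x=-5 → posterior Normal(175/62, 33/31)
obs 4: x=10 → posterior Normal(235/68, 33/34)
obs 5: x=5/2 → posterior Normal(125/37, 33/37)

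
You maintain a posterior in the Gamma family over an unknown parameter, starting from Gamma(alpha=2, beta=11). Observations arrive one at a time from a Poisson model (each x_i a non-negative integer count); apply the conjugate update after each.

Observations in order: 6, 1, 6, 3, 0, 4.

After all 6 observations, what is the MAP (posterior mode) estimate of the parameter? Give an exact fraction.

obs 1: x=6 → posterior Gamma(8, 12)
obs 2: x=1 → posterior Gamma(9, 13)
obs 3: x=6 → posterior Gamma(15, 14)
obs 4: x=3 → posterior Gamma(18, 15)
obs 5: x=0 → posterior Gamma(18, 16)
obs 6: x=4 → posterior Gamma(22, 17)

21/17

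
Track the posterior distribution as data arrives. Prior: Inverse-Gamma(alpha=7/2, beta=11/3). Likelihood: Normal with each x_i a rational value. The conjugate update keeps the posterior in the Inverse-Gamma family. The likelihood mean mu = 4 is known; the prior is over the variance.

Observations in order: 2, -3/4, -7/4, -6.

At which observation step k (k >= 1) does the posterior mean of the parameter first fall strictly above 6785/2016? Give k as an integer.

k = 2

obs 1: x=2 → posterior Inverse-Gamma(4, 17/3)
obs 2: x=-3/4 → posterior Inverse-Gamma(9/2, 1627/96)
obs 3: x=-7/4 → posterior Inverse-Gamma(5, 1607/48)
obs 4: x=-6 → posterior Inverse-Gamma(11/2, 4007/48)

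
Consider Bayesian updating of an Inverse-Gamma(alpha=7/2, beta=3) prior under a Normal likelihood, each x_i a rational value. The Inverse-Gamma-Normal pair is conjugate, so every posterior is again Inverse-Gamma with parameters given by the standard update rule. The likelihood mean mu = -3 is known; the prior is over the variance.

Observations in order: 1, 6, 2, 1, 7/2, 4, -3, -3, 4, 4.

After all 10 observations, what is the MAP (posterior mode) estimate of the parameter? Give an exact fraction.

obs 1: x=1 → posterior Inverse-Gamma(4, 11)
obs 2: x=6 → posterior Inverse-Gamma(9/2, 103/2)
obs 3: x=2 → posterior Inverse-Gamma(5, 64)
obs 4: x=1 → posterior Inverse-Gamma(11/2, 72)
obs 5: x=7/2 → posterior Inverse-Gamma(6, 745/8)
obs 6: x=4 → posterior Inverse-Gamma(13/2, 941/8)
obs 7: x=-3 → posterior Inverse-Gamma(7, 941/8)
obs 8: x=-3 → posterior Inverse-Gamma(15/2, 941/8)
obs 9: x=4 → posterior Inverse-Gamma(8, 1137/8)
obs 10: x=4 → posterior Inverse-Gamma(17/2, 1333/8)

1333/76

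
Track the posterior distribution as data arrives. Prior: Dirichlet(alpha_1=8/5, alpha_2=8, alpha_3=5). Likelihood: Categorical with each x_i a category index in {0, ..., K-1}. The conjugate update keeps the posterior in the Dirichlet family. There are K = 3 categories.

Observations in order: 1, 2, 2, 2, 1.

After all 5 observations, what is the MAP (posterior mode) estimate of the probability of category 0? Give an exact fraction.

3/83

obs 1: x=1 → posterior Dirichlet(8/5, 9, 5)
obs 2: x=2 → posterior Dirichlet(8/5, 9, 6)
obs 3: x=2 → posterior Dirichlet(8/5, 9, 7)
obs 4: x=2 → posterior Dirichlet(8/5, 9, 8)
obs 5: x=1 → posterior Dirichlet(8/5, 10, 8)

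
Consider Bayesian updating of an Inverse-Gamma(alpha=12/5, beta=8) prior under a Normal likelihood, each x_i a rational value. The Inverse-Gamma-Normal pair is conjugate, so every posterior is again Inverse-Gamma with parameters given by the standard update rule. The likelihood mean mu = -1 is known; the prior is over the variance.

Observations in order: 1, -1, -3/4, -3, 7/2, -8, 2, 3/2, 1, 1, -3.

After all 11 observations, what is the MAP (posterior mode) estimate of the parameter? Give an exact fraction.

9645/1424

obs 1: x=1 → posterior Inverse-Gamma(29/10, 10)
obs 2: x=-1 → posterior Inverse-Gamma(17/5, 10)
obs 3: x=-3/4 → posterior Inverse-Gamma(39/10, 321/32)
obs 4: x=-3 → posterior Inverse-Gamma(22/5, 385/32)
obs 5: x=7/2 → posterior Inverse-Gamma(49/10, 709/32)
obs 6: x=-8 → posterior Inverse-Gamma(27/5, 1493/32)
obs 7: x=2 → posterior Inverse-Gamma(59/10, 1637/32)
obs 8: x=3/2 → posterior Inverse-Gamma(32/5, 1737/32)
obs 9: x=1 → posterior Inverse-Gamma(69/10, 1801/32)
obs 10: x=1 → posterior Inverse-Gamma(37/5, 1865/32)
obs 11: x=-3 → posterior Inverse-Gamma(79/10, 1929/32)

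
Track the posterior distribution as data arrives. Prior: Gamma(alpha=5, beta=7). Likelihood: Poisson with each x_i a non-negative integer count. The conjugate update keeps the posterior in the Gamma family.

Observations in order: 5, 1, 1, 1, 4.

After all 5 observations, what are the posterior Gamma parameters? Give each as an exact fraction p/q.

alpha=17, beta=12

obs 1: x=5 → posterior Gamma(10, 8)
obs 2: x=1 → posterior Gamma(11, 9)
obs 3: x=1 → posterior Gamma(12, 10)
obs 4: x=1 → posterior Gamma(13, 11)
obs 5: x=4 → posterior Gamma(17, 12)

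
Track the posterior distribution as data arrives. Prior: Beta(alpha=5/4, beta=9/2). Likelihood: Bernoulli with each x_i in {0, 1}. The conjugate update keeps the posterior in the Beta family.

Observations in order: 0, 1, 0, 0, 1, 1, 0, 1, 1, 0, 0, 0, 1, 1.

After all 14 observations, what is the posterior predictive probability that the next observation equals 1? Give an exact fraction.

33/79

obs 1: x=0 → posterior Beta(5/4, 11/2)
obs 2: x=1 → posterior Beta(9/4, 11/2)
obs 3: x=0 → posterior Beta(9/4, 13/2)
obs 4: x=0 → posterior Beta(9/4, 15/2)
obs 5: x=1 → posterior Beta(13/4, 15/2)
obs 6: x=1 → posterior Beta(17/4, 15/2)
obs 7: x=0 → posterior Beta(17/4, 17/2)
obs 8: x=1 → posterior Beta(21/4, 17/2)
obs 9: x=1 → posterior Beta(25/4, 17/2)
obs 10: x=0 → posterior Beta(25/4, 19/2)
obs 11: x=0 → posterior Beta(25/4, 21/2)
obs 12: x=0 → posterior Beta(25/4, 23/2)
obs 13: x=1 → posterior Beta(29/4, 23/2)
obs 14: x=1 → posterior Beta(33/4, 23/2)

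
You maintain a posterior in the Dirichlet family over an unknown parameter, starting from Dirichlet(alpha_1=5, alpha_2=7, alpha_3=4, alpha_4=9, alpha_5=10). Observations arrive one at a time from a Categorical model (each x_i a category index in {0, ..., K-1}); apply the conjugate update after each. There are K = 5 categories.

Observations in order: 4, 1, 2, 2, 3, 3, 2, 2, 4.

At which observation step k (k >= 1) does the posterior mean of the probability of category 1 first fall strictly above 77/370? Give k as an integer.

obs 1: x=4 → posterior Dirichlet(5, 7, 4, 9, 11)
obs 2: x=1 → posterior Dirichlet(5, 8, 4, 9, 11)
obs 3: x=2 → posterior Dirichlet(5, 8, 5, 9, 11)
obs 4: x=2 → posterior Dirichlet(5, 8, 6, 9, 11)
obs 5: x=3 → posterior Dirichlet(5, 8, 6, 10, 11)
obs 6: x=3 → posterior Dirichlet(5, 8, 6, 11, 11)
obs 7: x=2 → posterior Dirichlet(5, 8, 7, 11, 11)
obs 8: x=2 → posterior Dirichlet(5, 8, 8, 11, 11)
obs 9: x=4 → posterior Dirichlet(5, 8, 8, 11, 12)

k = 2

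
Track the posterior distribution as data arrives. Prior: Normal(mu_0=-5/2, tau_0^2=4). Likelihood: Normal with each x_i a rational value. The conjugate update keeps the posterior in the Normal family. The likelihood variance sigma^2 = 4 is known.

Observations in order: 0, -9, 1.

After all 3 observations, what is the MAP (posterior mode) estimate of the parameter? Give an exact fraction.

obs 1: x=0 → posterior Normal(-5/4, 2)
obs 2: x=-9 → posterior Normal(-23/6, 4/3)
obs 3: x=1 → posterior Normal(-21/8, 1)

-21/8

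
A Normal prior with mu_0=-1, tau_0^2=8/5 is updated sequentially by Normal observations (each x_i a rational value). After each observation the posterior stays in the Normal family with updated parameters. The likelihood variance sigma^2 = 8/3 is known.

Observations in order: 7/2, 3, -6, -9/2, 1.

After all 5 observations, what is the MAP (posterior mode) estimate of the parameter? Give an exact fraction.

obs 1: x=7/2 → posterior Normal(11/16, 1)
obs 2: x=3 → posterior Normal(29/22, 8/11)
obs 3: x=-6 → posterior Normal(-1/4, 4/7)
obs 4: x=-9/2 → posterior Normal(-1, 8/17)
obs 5: x=1 → posterior Normal(-7/10, 2/5)

-7/10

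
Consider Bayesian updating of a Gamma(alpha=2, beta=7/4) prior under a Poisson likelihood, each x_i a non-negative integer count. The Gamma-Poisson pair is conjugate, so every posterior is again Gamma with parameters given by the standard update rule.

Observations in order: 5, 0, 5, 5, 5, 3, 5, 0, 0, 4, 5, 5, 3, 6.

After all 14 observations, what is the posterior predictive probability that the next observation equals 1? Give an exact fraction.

49134323621112812942045141107894830676009993784075812955787631822243936594031484417878547297237036/405545275032375312657213639031101049293790847152961401410307715089365125797701029929926488148751129

obs 1: x=5 → posterior Gamma(7, 11/4)
obs 2: x=0 → posterior Gamma(7, 15/4)
obs 3: x=5 → posterior Gamma(12, 19/4)
obs 4: x=5 → posterior Gamma(17, 23/4)
obs 5: x=5 → posterior Gamma(22, 27/4)
obs 6: x=3 → posterior Gamma(25, 31/4)
obs 7: x=5 → posterior Gamma(30, 35/4)
obs 8: x=0 → posterior Gamma(30, 39/4)
obs 9: x=0 → posterior Gamma(30, 43/4)
obs 10: x=4 → posterior Gamma(34, 47/4)
obs 11: x=5 → posterior Gamma(39, 51/4)
obs 12: x=5 → posterior Gamma(44, 55/4)
obs 13: x=3 → posterior Gamma(47, 59/4)
obs 14: x=6 → posterior Gamma(53, 63/4)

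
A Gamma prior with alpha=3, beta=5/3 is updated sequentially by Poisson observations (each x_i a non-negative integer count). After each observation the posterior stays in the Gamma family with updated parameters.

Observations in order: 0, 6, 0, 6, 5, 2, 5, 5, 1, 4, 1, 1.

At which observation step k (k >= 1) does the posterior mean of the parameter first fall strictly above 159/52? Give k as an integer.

k = 7

obs 1: x=0 → posterior Gamma(3, 8/3)
obs 2: x=6 → posterior Gamma(9, 11/3)
obs 3: x=0 → posterior Gamma(9, 14/3)
obs 4: x=6 → posterior Gamma(15, 17/3)
obs 5: x=5 → posterior Gamma(20, 20/3)
obs 6: x=2 → posterior Gamma(22, 23/3)
obs 7: x=5 → posterior Gamma(27, 26/3)
obs 8: x=5 → posterior Gamma(32, 29/3)
obs 9: x=1 → posterior Gamma(33, 32/3)
obs 10: x=4 → posterior Gamma(37, 35/3)
obs 11: x=1 → posterior Gamma(38, 38/3)
obs 12: x=1 → posterior Gamma(39, 41/3)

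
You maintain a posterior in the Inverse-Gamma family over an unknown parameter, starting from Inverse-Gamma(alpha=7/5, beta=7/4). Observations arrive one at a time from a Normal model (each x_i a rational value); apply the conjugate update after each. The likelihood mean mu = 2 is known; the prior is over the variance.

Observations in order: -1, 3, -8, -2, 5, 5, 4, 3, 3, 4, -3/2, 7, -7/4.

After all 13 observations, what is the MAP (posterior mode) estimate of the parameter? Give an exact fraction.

obs 1: x=-1 → posterior Inverse-Gamma(19/10, 25/4)
obs 2: x=3 → posterior Inverse-Gamma(12/5, 27/4)
obs 3: x=-8 → posterior Inverse-Gamma(29/10, 227/4)
obs 4: x=-2 → posterior Inverse-Gamma(17/5, 259/4)
obs 5: x=5 → posterior Inverse-Gamma(39/10, 277/4)
obs 6: x=5 → posterior Inverse-Gamma(22/5, 295/4)
obs 7: x=4 → posterior Inverse-Gamma(49/10, 303/4)
obs 8: x=3 → posterior Inverse-Gamma(27/5, 305/4)
obs 9: x=3 → posterior Inverse-Gamma(59/10, 307/4)
obs 10: x=4 → posterior Inverse-Gamma(32/5, 315/4)
obs 11: x=-3/2 → posterior Inverse-Gamma(69/10, 679/8)
obs 12: x=7 → posterior Inverse-Gamma(37/5, 779/8)
obs 13: x=-7/4 → posterior Inverse-Gamma(79/10, 3341/32)

16705/1424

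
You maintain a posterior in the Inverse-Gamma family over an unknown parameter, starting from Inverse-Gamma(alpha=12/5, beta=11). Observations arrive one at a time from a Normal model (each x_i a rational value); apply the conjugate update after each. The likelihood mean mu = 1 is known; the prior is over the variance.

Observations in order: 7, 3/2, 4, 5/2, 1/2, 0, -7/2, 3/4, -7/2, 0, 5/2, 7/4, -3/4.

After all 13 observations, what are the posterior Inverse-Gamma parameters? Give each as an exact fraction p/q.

obs 1: x=7 → posterior Inverse-Gamma(29/10, 29)
obs 2: x=3/2 → posterior Inverse-Gamma(17/5, 233/8)
obs 3: x=4 → posterior Inverse-Gamma(39/10, 269/8)
obs 4: x=5/2 → posterior Inverse-Gamma(22/5, 139/4)
obs 5: x=1/2 → posterior Inverse-Gamma(49/10, 279/8)
obs 6: x=0 → posterior Inverse-Gamma(27/5, 283/8)
obs 7: x=-7/2 → posterior Inverse-Gamma(59/10, 91/2)
obs 8: x=3/4 → posterior Inverse-Gamma(32/5, 1457/32)
obs 9: x=-7/2 → posterior Inverse-Gamma(69/10, 1781/32)
obs 10: x=0 → posterior Inverse-Gamma(37/5, 1797/32)
obs 11: x=5/2 → posterior Inverse-Gamma(79/10, 1833/32)
obs 12: x=7/4 → posterior Inverse-Gamma(42/5, 921/16)
obs 13: x=-3/4 → posterior Inverse-Gamma(89/10, 1891/32)

alpha=89/10, beta=1891/32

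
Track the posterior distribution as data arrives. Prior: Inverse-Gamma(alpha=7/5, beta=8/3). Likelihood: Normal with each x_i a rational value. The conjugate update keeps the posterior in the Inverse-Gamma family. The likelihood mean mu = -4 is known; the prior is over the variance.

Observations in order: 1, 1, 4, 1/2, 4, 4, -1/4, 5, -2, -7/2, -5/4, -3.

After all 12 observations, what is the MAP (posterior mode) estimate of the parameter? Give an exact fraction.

45055/2016

obs 1: x=1 → posterior Inverse-Gamma(19/10, 91/6)
obs 2: x=1 → posterior Inverse-Gamma(12/5, 83/3)
obs 3: x=4 → posterior Inverse-Gamma(29/10, 179/3)
obs 4: x=1/2 → posterior Inverse-Gamma(17/5, 1675/24)
obs 5: x=4 → posterior Inverse-Gamma(39/10, 2443/24)
obs 6: x=4 → posterior Inverse-Gamma(22/5, 3211/24)
obs 7: x=-1/4 → posterior Inverse-Gamma(49/10, 13519/96)
obs 8: x=5 → posterior Inverse-Gamma(27/5, 17407/96)
obs 9: x=-2 → posterior Inverse-Gamma(59/10, 17599/96)
obs 10: x=-7/2 → posterior Inverse-Gamma(32/5, 17611/96)
obs 11: x=-5/4 → posterior Inverse-Gamma(69/10, 8987/48)
obs 12: x=-3 → posterior Inverse-Gamma(37/5, 9011/48)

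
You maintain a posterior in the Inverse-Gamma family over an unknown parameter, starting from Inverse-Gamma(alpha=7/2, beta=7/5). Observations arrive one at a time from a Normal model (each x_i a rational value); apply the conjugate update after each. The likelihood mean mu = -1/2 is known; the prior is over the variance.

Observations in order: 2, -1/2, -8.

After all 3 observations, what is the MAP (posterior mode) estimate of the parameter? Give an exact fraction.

653/120

obs 1: x=2 → posterior Inverse-Gamma(4, 181/40)
obs 2: x=-1/2 → posterior Inverse-Gamma(9/2, 181/40)
obs 3: x=-8 → posterior Inverse-Gamma(5, 653/20)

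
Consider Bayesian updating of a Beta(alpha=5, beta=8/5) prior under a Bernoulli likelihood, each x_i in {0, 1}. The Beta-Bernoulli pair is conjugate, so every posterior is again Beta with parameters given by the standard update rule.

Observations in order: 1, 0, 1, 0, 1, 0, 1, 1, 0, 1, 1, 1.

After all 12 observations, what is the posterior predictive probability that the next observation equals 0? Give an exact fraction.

28/93

obs 1: x=1 → posterior Beta(6, 8/5)
obs 2: x=0 → posterior Beta(6, 13/5)
obs 3: x=1 → posterior Beta(7, 13/5)
obs 4: x=0 → posterior Beta(7, 18/5)
obs 5: x=1 → posterior Beta(8, 18/5)
obs 6: x=0 → posterior Beta(8, 23/5)
obs 7: x=1 → posterior Beta(9, 23/5)
obs 8: x=1 → posterior Beta(10, 23/5)
obs 9: x=0 → posterior Beta(10, 28/5)
obs 10: x=1 → posterior Beta(11, 28/5)
obs 11: x=1 → posterior Beta(12, 28/5)
obs 12: x=1 → posterior Beta(13, 28/5)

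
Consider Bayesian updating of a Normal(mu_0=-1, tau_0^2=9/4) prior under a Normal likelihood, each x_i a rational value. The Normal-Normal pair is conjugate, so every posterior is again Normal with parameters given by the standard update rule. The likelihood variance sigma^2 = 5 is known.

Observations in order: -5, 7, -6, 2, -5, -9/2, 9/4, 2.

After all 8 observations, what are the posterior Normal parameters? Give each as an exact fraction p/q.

obs 1: x=-5 → posterior Normal(-65/29, 45/29)
obs 2: x=7 → posterior Normal(-1/19, 45/38)
obs 3: x=-6 → posterior Normal(-56/47, 45/47)
obs 4: x=2 → posterior Normal(-19/28, 45/56)
obs 5: x=-5 → posterior Normal(-83/65, 9/13)
obs 6: x=-9/2 → posterior Normal(-247/148, 45/74)
obs 7: x=9/4 → posterior Normal(-413/332, 45/83)
obs 8: x=2 → posterior Normal(-341/368, 45/92)

mu_0=-341/368, tau_0^2=45/92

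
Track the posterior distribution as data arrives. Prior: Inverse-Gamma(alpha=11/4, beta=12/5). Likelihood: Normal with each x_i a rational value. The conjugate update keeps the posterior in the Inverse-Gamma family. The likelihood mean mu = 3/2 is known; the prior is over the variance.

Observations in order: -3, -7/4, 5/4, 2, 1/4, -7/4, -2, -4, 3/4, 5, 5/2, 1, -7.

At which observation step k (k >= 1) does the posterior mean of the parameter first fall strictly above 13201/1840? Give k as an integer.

k = 8

obs 1: x=-3 → posterior Inverse-Gamma(13/4, 501/40)
obs 2: x=-7/4 → posterior Inverse-Gamma(15/4, 2849/160)
obs 3: x=5/4 → posterior Inverse-Gamma(17/4, 1427/80)
obs 4: x=2 → posterior Inverse-Gamma(19/4, 1437/80)
obs 5: x=1/4 → posterior Inverse-Gamma(21/4, 2999/160)
obs 6: x=-7/4 → posterior Inverse-Gamma(23/4, 961/40)
obs 7: x=-2 → posterior Inverse-Gamma(25/4, 603/20)
obs 8: x=-4 → posterior Inverse-Gamma(27/4, 1811/40)
obs 9: x=3/4 → posterior Inverse-Gamma(29/4, 7289/160)
obs 10: x=5 → posterior Inverse-Gamma(31/4, 8269/160)
obs 11: x=5/2 → posterior Inverse-Gamma(33/4, 8349/160)
obs 12: x=1 → posterior Inverse-Gamma(35/4, 8369/160)
obs 13: x=-7 → posterior Inverse-Gamma(37/4, 14149/160)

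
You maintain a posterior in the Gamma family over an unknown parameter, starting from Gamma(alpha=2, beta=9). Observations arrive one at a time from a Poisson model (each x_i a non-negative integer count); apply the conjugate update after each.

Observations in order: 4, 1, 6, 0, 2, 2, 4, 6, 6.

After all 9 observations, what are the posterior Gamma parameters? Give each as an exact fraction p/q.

alpha=33, beta=18

obs 1: x=4 → posterior Gamma(6, 10)
obs 2: x=1 → posterior Gamma(7, 11)
obs 3: x=6 → posterior Gamma(13, 12)
obs 4: x=0 → posterior Gamma(13, 13)
obs 5: x=2 → posterior Gamma(15, 14)
obs 6: x=2 → posterior Gamma(17, 15)
obs 7: x=4 → posterior Gamma(21, 16)
obs 8: x=6 → posterior Gamma(27, 17)
obs 9: x=6 → posterior Gamma(33, 18)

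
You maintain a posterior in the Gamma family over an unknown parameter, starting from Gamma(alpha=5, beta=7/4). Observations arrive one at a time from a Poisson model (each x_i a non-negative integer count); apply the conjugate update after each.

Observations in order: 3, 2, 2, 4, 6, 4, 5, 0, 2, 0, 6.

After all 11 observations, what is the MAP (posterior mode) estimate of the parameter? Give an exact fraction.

152/51

obs 1: x=3 → posterior Gamma(8, 11/4)
obs 2: x=2 → posterior Gamma(10, 15/4)
obs 3: x=2 → posterior Gamma(12, 19/4)
obs 4: x=4 → posterior Gamma(16, 23/4)
obs 5: x=6 → posterior Gamma(22, 27/4)
obs 6: x=4 → posterior Gamma(26, 31/4)
obs 7: x=5 → posterior Gamma(31, 35/4)
obs 8: x=0 → posterior Gamma(31, 39/4)
obs 9: x=2 → posterior Gamma(33, 43/4)
obs 10: x=0 → posterior Gamma(33, 47/4)
obs 11: x=6 → posterior Gamma(39, 51/4)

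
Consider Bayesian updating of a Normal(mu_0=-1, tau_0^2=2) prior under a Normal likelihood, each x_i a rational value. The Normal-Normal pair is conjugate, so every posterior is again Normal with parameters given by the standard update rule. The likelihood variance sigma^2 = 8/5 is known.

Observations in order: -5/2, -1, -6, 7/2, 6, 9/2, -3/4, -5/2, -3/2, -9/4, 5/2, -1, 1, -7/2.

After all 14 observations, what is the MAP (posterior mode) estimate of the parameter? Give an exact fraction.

-43/148

obs 1: x=-5/2 → posterior Normal(-11/6, 8/9)
obs 2: x=-1 → posterior Normal(-43/28, 4/7)
obs 3: x=-6 → posterior Normal(-103/38, 8/19)
obs 4: x=7/2 → posterior Normal(-17/12, 1/3)
obs 5: x=6 → posterior Normal(-4/29, 8/29)
obs 6: x=9/2 → posterior Normal(37/68, 4/17)
obs 7: x=-3/4 → posterior Normal(59/156, 8/39)
obs 8: x=-5/2 → posterior Normal(9/176, 2/11)
obs 9: x=-3/2 → posterior Normal(-3/28, 8/49)
obs 10: x=-9/4 → posterior Normal(-11/36, 4/27)
obs 11: x=5/2 → posterior Normal(-4/59, 8/59)
obs 12: x=-1 → posterior Normal(-9/64, 1/8)
obs 13: x=1 → posterior Normal(-4/69, 8/69)
obs 14: x=-7/2 → posterior Normal(-43/148, 4/37)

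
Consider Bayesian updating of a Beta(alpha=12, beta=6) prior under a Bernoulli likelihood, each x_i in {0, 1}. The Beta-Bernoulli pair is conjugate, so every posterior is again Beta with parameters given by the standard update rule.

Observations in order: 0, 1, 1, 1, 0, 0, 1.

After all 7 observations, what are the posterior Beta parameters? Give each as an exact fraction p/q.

obs 1: x=0 → posterior Beta(12, 7)
obs 2: x=1 → posterior Beta(13, 7)
obs 3: x=1 → posterior Beta(14, 7)
obs 4: x=1 → posterior Beta(15, 7)
obs 5: x=0 → posterior Beta(15, 8)
obs 6: x=0 → posterior Beta(15, 9)
obs 7: x=1 → posterior Beta(16, 9)

alpha=16, beta=9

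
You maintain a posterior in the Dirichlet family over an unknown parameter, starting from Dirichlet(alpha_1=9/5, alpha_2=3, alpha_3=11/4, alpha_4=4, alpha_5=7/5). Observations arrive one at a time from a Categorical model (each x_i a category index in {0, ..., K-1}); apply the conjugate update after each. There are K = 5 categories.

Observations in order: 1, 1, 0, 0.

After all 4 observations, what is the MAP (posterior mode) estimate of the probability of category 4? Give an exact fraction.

8/239

obs 1: x=1 → posterior Dirichlet(9/5, 4, 11/4, 4, 7/5)
obs 2: x=1 → posterior Dirichlet(9/5, 5, 11/4, 4, 7/5)
obs 3: x=0 → posterior Dirichlet(14/5, 5, 11/4, 4, 7/5)
obs 4: x=0 → posterior Dirichlet(19/5, 5, 11/4, 4, 7/5)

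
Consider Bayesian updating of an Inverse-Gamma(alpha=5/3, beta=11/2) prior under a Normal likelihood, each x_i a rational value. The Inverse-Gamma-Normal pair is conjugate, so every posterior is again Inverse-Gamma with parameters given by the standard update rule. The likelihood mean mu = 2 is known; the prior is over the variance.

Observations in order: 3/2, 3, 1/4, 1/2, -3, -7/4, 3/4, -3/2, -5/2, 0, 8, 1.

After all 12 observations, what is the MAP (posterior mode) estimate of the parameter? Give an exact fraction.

obs 1: x=3/2 → posterior Inverse-Gamma(13/6, 45/8)
obs 2: x=3 → posterior Inverse-Gamma(8/3, 49/8)
obs 3: x=1/4 → posterior Inverse-Gamma(19/6, 245/32)
obs 4: x=1/2 → posterior Inverse-Gamma(11/3, 281/32)
obs 5: x=-3 → posterior Inverse-Gamma(25/6, 681/32)
obs 6: x=-7/4 → posterior Inverse-Gamma(14/3, 453/16)
obs 7: x=3/4 → posterior Inverse-Gamma(31/6, 931/32)
obs 8: x=-3/2 → posterior Inverse-Gamma(17/3, 1127/32)
obs 9: x=-5/2 → posterior Inverse-Gamma(37/6, 1451/32)
obs 10: x=0 → posterior Inverse-Gamma(20/3, 1515/32)
obs 11: x=8 → posterior Inverse-Gamma(43/6, 2091/32)
obs 12: x=1 → posterior Inverse-Gamma(23/3, 2107/32)

6321/832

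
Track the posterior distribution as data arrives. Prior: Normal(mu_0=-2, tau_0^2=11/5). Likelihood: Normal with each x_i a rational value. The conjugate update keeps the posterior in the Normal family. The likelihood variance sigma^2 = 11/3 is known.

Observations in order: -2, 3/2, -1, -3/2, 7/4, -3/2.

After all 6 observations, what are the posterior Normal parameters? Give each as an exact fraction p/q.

mu_0=-73/92, tau_0^2=11/23

obs 1: x=-2 → posterior Normal(-2, 11/8)
obs 2: x=3/2 → posterior Normal(-23/22, 1)
obs 3: x=-1 → posterior Normal(-29/28, 11/14)
obs 4: x=-3/2 → posterior Normal(-19/17, 11/17)
obs 5: x=7/4 → posterior Normal(-11/16, 11/20)
obs 6: x=-3/2 → posterior Normal(-73/92, 11/23)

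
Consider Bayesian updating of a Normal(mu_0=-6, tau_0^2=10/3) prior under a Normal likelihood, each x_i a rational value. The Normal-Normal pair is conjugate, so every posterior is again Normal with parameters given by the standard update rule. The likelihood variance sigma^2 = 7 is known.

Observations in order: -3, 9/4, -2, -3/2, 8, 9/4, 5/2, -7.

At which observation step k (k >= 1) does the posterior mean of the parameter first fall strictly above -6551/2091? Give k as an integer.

k = 3

obs 1: x=-3 → posterior Normal(-156/31, 70/31)
obs 2: x=9/4 → posterior Normal(-267/82, 70/41)
obs 3: x=-2 → posterior Normal(-307/102, 70/51)
obs 4: x=-3/2 → posterior Normal(-337/122, 70/61)
obs 5: x=8 → posterior Normal(-177/142, 70/71)
obs 6: x=9/4 → posterior Normal(-22/27, 70/81)
obs 7: x=5/2 → posterior Normal(-41/91, 10/13)
obs 8: x=-7 → posterior Normal(-111/101, 70/101)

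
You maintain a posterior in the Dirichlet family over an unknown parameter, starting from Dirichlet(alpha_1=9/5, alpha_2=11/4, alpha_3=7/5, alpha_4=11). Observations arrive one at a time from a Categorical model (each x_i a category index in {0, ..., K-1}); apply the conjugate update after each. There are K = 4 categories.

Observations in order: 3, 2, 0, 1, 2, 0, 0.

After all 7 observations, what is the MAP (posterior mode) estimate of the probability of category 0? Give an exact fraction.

4/21

obs 1: x=3 → posterior Dirichlet(9/5, 11/4, 7/5, 12)
obs 2: x=2 → posterior Dirichlet(9/5, 11/4, 12/5, 12)
obs 3: x=0 → posterior Dirichlet(14/5, 11/4, 12/5, 12)
obs 4: x=1 → posterior Dirichlet(14/5, 15/4, 12/5, 12)
obs 5: x=2 → posterior Dirichlet(14/5, 15/4, 17/5, 12)
obs 6: x=0 → posterior Dirichlet(19/5, 15/4, 17/5, 12)
obs 7: x=0 → posterior Dirichlet(24/5, 15/4, 17/5, 12)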